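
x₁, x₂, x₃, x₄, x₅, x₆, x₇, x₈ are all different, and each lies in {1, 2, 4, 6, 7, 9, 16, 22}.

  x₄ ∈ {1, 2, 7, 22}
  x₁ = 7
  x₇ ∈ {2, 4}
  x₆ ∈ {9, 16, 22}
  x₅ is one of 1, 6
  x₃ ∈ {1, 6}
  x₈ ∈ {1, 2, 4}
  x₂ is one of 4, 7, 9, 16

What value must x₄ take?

x₁ must be 7 (only option left). Eliminate 7 elsewhere: x₂, x₄.
x₃ and x₅ between them cover only {1, 6} — a naked pair. Remove those values from x₄, x₈.
x₇ and x₈ share exactly the 2 values {2, 4}; by pigeonhole those values go to them, so strike 2, 4 from x₂, x₄.
So x₄ = 22.

22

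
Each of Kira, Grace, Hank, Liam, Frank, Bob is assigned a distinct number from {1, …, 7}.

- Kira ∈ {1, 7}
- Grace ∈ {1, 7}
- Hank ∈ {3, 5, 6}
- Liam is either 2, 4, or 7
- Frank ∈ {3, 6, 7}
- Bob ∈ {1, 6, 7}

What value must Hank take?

The 2 variables Kira and Grace are confined to {1, 7}, which locks those values in; drop them from Liam, Frank, Bob.
Bob must be 6 (only option left). So Hank, Frank can't be 6.
Frank's domain is down to {3}, so Frank = 3. Remove 3 from Hank.
So Hank = 5.

5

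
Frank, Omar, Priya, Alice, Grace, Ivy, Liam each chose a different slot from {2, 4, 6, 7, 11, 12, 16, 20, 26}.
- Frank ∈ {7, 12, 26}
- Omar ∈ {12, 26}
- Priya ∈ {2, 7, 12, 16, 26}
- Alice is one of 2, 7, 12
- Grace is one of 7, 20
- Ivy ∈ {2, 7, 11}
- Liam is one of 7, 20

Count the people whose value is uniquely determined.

The 7 variables draw from only 7 values {2, 7, 11, 12, 16, 20, 26}, so each is used; only Ivy can be 11, hence Ivy = 11.
The 6 still-open variables draw from only 6 values {2, 7, 12, 16, 20, 26}, so each is used; only Priya can be 16, hence Priya = 16.
The 5 still-open variables draw from only 5 values {2, 7, 12, 20, 26}, so each is used; only Alice can be 2, hence Alice = 2.
The 2 variables Grace and Liam are confined to {7, 20}, which locks those values in; drop them from Frank.
Determined: Priya=16, Alice=2, Ivy=11. The other people each still have more than one consistent value. That makes 3.

3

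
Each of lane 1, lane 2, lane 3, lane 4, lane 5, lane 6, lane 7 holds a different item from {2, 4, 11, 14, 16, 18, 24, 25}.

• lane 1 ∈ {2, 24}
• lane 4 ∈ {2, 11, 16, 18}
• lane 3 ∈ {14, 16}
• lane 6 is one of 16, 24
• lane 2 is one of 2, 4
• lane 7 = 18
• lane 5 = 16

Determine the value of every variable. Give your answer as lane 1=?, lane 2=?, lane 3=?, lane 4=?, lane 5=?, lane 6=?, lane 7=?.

lane 5's domain is down to {16}, so lane 5 = 16. Strike 16 from lane 3, lane 4, lane 6.
That leaves lane 6 = 24. Strike 24 from lane 1.
lane 7 must be 18 (only option left). So lane 4 can't be 18.
lane 1 must be 2 (only option left). Eliminate 2 elsewhere: lane 2, lane 4.
lane 2 has just one choice, so lane 2 = 4.
lane 3 must be 14 (only option left).
That leaves lane 4 = 11.

lane 1=2, lane 2=4, lane 3=14, lane 4=11, lane 5=16, lane 6=24, lane 7=18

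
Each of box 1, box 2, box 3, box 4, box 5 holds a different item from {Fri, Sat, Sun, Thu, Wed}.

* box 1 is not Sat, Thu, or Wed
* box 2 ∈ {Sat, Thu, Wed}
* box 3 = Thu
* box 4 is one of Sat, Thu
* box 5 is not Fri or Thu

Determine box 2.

Wed

box 3 has just one choice, so box 3 = Thu. Remove Thu from box 2, box 4.
That leaves box 4 = Sat. Remove Sat from box 2, box 5.
So box 2 = Wed.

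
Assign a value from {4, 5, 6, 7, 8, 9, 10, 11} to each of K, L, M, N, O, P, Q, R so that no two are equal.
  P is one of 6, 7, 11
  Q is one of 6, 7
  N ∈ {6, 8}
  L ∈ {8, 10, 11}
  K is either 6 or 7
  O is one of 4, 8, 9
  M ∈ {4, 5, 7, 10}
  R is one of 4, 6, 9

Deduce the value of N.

8

The 8 variables together cover exactly {4, 5, 6, 7, 8, 9, 10, 11} — 8 values for 8 variables — and 5 appears only in M's list, so M = 5.
Among the 7 still-open variables, 10 fits only L (and all 7 values in {4, 6, 7, 8, 9, 10, 11} must be used), so L = 10.
The 6 still-open variables together cover exactly {4, 6, 7, 8, 9, 11} — 6 values for 6 variables — and 11 appears only in P's list, so P = 11.
The 2 variables K and Q are confined to {6, 7}, which locks those values in; drop them from N, R.
So N = 8.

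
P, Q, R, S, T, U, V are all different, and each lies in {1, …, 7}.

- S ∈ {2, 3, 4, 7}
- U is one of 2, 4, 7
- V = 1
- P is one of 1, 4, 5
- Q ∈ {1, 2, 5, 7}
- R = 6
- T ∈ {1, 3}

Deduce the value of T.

R has just one choice, so R = 6.
V has just one choice, so V = 1. Strike 1 from P, Q, T.
So T = 3.

3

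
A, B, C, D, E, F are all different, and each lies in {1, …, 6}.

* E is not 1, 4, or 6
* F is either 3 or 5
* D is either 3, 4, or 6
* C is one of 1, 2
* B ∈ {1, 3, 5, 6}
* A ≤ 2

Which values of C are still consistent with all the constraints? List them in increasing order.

The 6 variables together cover exactly {1, 2, 3, 4, 5, 6} — 6 values for 6 variables — and 4 appears only in D's list, so D = 4.
The 5 still-open variables draw from only 5 values {1, 2, 3, 5, 6}, so each is used; only B can be 6, hence B = 6.
The 2 variables A and C are confined to {1, 2}, which locks those values in; drop them from E.
No further eliminations apply; C can still be any of 1, 2.

1, 2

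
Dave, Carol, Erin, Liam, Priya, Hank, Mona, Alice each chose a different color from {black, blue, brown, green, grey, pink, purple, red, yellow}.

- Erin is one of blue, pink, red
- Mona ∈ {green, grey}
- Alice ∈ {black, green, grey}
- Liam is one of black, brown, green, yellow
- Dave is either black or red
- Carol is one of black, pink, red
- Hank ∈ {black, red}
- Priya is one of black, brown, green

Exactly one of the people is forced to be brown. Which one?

Priya

Among the 8 variables, blue fits only Erin (and all 8 values in {black, blue, brown, green, grey, pink, red, yellow} must be used), so Erin = blue.
The 7 still-open variables together cover exactly {black, brown, green, grey, pink, red, yellow} — 7 values for 7 variables — and pink appears only in Carol's list, so Carol = pink.
The 6 still-open variables draw from only 6 values {black, brown, green, grey, red, yellow}, so each is used; only Liam can be yellow, hence Liam = yellow.
The 5 still-open variables draw from only 5 values {black, brown, green, grey, red}, so each is used; only Priya can be brown, hence Priya = brown.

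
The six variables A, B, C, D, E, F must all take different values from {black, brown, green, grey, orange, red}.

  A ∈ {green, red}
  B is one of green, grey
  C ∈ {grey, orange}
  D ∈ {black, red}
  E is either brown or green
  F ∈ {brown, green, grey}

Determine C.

The 6 variables draw from only 6 values {black, brown, green, grey, orange, red}, so each is used; only D can be black, hence D = black.
Among the 5 still-open variables, orange fits only C (and all 5 values in {brown, green, grey, orange, red} must be used), so C = orange.

orange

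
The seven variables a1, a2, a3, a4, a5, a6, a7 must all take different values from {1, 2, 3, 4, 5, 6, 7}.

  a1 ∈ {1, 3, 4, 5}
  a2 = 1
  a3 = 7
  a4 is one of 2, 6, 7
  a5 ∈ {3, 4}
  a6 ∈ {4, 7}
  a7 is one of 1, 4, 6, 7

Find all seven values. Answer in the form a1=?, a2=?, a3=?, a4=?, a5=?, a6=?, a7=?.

a1=5, a2=1, a3=7, a4=2, a5=3, a6=4, a7=6

a2 has just one choice, so a2 = 1. So a1, a7 can't be 1.
That leaves a3 = 7. Remove 7 from a4, a6, a7.
That leaves a6 = 4. Remove 4 from a1, a5, a7.
a7 must be 6 (only option left). Eliminate 6 elsewhere: a4.
a4 must be 2 (only option left).
That leaves a5 = 3. Remove 3 from a1.
a1 has just one choice, so a1 = 5.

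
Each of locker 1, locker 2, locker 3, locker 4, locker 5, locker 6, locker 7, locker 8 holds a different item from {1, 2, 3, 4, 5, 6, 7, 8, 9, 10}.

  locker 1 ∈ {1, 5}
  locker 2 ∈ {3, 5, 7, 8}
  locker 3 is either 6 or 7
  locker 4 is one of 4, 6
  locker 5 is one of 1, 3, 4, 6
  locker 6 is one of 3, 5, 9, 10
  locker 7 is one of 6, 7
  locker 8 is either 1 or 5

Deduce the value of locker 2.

The 2 variables locker 1 and locker 8 are confined to {1, 5}, which locks those values in; drop them from locker 2, locker 5, locker 6.
locker 3 and locker 7 share exactly the 2 values {6, 7}; by pigeonhole those values go to them, so strike 6, 7 from locker 2, locker 4, locker 5.
That leaves locker 4 = 4. Remove 4 from locker 5.
That leaves locker 5 = 3. So locker 2, locker 6 can't be 3.
So locker 2 = 8.

8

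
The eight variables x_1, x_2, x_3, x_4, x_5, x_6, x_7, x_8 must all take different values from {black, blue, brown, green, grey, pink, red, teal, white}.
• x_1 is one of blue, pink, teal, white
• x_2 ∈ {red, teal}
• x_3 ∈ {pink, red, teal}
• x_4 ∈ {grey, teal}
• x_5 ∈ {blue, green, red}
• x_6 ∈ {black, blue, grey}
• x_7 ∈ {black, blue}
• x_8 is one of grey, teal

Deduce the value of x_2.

Among the 8 variables, green fits only x_5 (and all 8 values in {black, blue, green, grey, pink, red, teal, white} must be used), so x_5 = green.
The 7 still-open variables draw from only 7 values {black, blue, grey, pink, red, teal, white}, so each is used; only x_1 can be white, hence x_1 = white.
The 6 still-open variables draw from only 6 values {black, blue, grey, pink, red, teal}, so each is used; only x_3 can be pink, hence x_3 = pink.
The 5 still-open variables draw from only 5 values {black, blue, grey, red, teal}, so each is used; only x_2 can be red, hence x_2 = red.

red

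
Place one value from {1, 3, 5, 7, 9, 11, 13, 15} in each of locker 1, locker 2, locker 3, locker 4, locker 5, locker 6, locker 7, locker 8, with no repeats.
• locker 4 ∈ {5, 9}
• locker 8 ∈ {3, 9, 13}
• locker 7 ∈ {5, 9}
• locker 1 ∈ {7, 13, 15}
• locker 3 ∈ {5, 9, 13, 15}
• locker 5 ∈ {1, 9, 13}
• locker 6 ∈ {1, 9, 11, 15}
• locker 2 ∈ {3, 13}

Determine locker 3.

15

The 8 variables draw from only 8 values {1, 3, 5, 7, 9, 11, 13, 15}, so each is used; only locker 1 can be 7, hence locker 1 = 7.
Among the 7 still-open variables, 11 fits only locker 6 (and all 7 values in {1, 3, 5, 9, 11, 13, 15} must be used), so locker 6 = 11.
Among the 6 still-open variables, 1 fits only locker 5 (and all 6 values in {1, 3, 5, 9, 13, 15} must be used), so locker 5 = 1.
The 5 still-open variables together cover exactly {3, 5, 9, 13, 15} — 5 values for 5 variables — and 15 appears only in locker 3's list, so locker 3 = 15.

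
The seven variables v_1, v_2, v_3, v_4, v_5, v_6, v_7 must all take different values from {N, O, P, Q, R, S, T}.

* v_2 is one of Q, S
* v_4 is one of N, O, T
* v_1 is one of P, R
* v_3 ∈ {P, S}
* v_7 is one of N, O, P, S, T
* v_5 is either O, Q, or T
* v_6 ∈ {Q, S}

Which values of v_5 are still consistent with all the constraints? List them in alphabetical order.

O, T

The 7 variables together cover exactly {N, O, P, Q, R, S, T} — 7 values for 7 variables — and R appears only in v_1's list, so v_1 = R.
v_2 and v_6 between them cover only {Q, S} — a naked pair. Remove those values from v_3, v_5, v_7.
v_3 must be P (only option left). Remove P from v_7.
No further eliminations apply; v_5 can still be any of O, T.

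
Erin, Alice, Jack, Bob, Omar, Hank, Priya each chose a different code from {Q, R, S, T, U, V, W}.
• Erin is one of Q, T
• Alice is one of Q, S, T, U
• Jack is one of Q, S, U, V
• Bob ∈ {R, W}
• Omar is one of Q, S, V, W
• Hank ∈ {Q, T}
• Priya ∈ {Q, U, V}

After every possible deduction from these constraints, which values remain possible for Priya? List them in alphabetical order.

U, V

Among the 7 variables, R fits only Bob (and all 7 values in {Q, R, S, T, U, V, W} must be used), so Bob = R.
The 6 still-open variables draw from only 6 values {Q, S, T, U, V, W}, so each is used; only Omar can be W, hence Omar = W.
Erin and Hank between them cover only {Q, T} — a naked pair. Remove those values from Alice, Jack, Priya.
No further eliminations apply; Priya can still be any of U, V.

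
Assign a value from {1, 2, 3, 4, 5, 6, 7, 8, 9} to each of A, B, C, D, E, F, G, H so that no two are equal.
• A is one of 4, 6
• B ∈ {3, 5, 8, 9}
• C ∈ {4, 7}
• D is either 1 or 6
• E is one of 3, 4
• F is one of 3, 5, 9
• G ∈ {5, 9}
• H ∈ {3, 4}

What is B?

The 8 variables draw from only 8 values {1, 3, 4, 5, 6, 7, 8, 9}, so each is used; only D can be 1, hence D = 1.
Among the 7 still-open variables, 6 fits only A (and all 7 values in {3, 4, 5, 6, 7, 8, 9} must be used), so A = 6.
Among the 6 still-open variables, 7 fits only C (and all 6 values in {3, 4, 5, 7, 8, 9} must be used), so C = 7.
Among the 5 still-open variables, 8 fits only B (and all 5 values in {3, 4, 5, 8, 9} must be used), so B = 8.

8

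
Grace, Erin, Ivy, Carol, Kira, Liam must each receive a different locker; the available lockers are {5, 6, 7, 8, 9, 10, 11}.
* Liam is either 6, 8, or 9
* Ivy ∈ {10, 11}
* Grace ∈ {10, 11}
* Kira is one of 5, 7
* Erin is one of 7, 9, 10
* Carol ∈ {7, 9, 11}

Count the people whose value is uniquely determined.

1

Grace and Ivy share exactly the 2 values {10, 11}; by pigeonhole those values go to them, so strike 10, 11 from Erin, Carol.
The 2 variables Erin and Carol are confined to {7, 9}, which locks those values in; drop them from Kira, Liam.
Kira's domain is down to {5}, so Kira = 5.
Determined: Kira=5. The other people each still have more than one consistent value. That makes 1.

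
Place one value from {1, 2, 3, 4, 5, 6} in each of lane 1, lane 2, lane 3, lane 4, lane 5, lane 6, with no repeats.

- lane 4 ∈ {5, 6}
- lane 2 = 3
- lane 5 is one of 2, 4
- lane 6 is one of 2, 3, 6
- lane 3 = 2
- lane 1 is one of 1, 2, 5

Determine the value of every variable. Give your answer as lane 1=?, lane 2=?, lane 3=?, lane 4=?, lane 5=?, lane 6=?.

lane 2's domain is down to {3}, so lane 2 = 3. Remove 3 from lane 6.
lane 3 must be 2 (only option left). So lane 1, lane 5, lane 6 can't be 2.
lane 5's domain is down to {4}, so lane 5 = 4.
lane 6's domain is down to {6}, so lane 6 = 6. Strike 6 from lane 4.
lane 4 must be 5 (only option left). Remove 5 from lane 1.
lane 1 must be 1 (only option left).

lane 1=1, lane 2=3, lane 3=2, lane 4=5, lane 5=4, lane 6=6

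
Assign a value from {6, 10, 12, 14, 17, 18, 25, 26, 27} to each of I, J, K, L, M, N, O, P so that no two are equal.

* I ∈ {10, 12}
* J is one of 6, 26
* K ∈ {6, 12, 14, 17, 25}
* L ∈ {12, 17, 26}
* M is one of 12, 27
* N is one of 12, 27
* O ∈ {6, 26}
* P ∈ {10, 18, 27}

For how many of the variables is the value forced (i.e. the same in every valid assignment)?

3

J and O between them cover only {6, 26} — a naked pair. Remove those values from K, L.
M and N between them cover only {12, 27} — a naked pair. Remove those values from I, K, L, P.
I has just one choice, so I = 10. Strike 10 from P.
That leaves L = 17. Strike 17 from K.
P has just one choice, so P = 18.
Determined: I=10, L=17, P=18. The other variables each still have more than one consistent value. That makes 3.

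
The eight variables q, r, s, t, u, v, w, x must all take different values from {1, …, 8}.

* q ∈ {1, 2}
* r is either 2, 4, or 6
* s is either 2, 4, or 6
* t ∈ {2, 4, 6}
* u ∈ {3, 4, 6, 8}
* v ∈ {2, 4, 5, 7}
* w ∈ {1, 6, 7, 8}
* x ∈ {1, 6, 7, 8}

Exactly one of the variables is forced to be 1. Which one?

q

Among the 8 variables, 3 fits only u (and all 8 values in {1, 2, 3, 4, 5, 6, 7, 8} must be used), so u = 3.
The 7 still-open variables draw from only 7 values {1, 2, 4, 5, 6, 7, 8}, so each is used; only v can be 5, hence v = 5.
The 3 variables r, s, t are confined to {2, 4, 6}, which locks those values in; drop them from q, w, x.
So 1 goes to q.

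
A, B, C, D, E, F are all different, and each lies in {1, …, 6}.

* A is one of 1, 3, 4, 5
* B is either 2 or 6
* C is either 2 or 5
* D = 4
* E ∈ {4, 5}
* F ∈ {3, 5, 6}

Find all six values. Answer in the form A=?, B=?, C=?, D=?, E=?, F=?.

A=1, B=6, C=2, D=4, E=5, F=3

D has just one choice, so D = 4. Eliminate 4 elsewhere: A, E.
E must be 5 (only option left). So A, C, F can't be 5.
C's domain is down to {2}, so C = 2. Eliminate 2 elsewhere: B.
B's domain is down to {6}, so B = 6. Eliminate 6 elsewhere: F.
F must be 3 (only option left). Remove 3 from A.
A's domain is down to {1}, so A = 1.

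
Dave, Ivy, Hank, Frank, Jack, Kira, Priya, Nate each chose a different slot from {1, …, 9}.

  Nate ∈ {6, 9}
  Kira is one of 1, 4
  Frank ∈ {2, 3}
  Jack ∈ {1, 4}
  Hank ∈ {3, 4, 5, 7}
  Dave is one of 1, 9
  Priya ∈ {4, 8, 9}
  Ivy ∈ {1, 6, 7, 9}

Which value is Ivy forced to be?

Jack and Kira between them cover only {1, 4} — a naked pair. Remove those values from Dave, Ivy, Hank, Priya.
That leaves Dave = 9. Eliminate 9 elsewhere: Ivy, Priya, Nate.
Priya's domain is down to {8}, so Priya = 8.
Nate's domain is down to {6}, so Nate = 6. Eliminate 6 elsewhere: Ivy.
So Ivy = 7.

7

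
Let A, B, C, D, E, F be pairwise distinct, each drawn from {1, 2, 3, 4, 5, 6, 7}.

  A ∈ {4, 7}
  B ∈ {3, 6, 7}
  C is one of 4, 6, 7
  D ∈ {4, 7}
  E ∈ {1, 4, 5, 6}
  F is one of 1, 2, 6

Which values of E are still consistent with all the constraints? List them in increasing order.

A and D share exactly the 2 values {4, 7}; by pigeonhole those values go to them, so strike 4, 7 from B, C, E.
That leaves C = 6. So B, E, F can't be 6.
B's domain is down to {3}, so B = 3.
No further eliminations apply; E can still be any of 1, 5.

1, 5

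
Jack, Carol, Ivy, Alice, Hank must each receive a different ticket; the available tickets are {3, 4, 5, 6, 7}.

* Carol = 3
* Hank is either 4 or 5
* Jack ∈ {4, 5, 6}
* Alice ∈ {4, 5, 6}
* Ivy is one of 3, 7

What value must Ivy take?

Carol must be 3 (only option left). So Ivy can't be 3.
So Ivy = 7.

7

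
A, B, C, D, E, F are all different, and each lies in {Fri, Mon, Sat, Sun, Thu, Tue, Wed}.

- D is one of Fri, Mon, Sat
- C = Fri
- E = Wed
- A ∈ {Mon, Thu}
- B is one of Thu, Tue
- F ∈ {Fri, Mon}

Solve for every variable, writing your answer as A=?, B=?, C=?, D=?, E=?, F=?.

C has just one choice, so C = Fri. So D, F can't be Fri.
E must be Wed (only option left).
F must be Mon (only option left). Eliminate Mon elsewhere: A, D.
A's domain is down to {Thu}, so A = Thu. Strike Thu from B.
B must be Tue (only option left).
D has just one choice, so D = Sat.

A=Thu, B=Tue, C=Fri, D=Sat, E=Wed, F=Mon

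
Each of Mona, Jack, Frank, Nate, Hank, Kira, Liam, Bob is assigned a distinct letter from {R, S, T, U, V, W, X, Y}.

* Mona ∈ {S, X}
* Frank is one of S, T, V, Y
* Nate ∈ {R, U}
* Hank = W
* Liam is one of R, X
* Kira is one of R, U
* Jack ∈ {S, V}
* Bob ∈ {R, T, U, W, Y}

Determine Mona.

Hank has just one choice, so Hank = W. So Bob can't be W.
The 2 variables Nate and Kira are confined to {R, U}, which locks those values in; drop them from Liam, Bob.
Liam's domain is down to {X}, so Liam = X. Strike X from Mona.
So Mona = S.

S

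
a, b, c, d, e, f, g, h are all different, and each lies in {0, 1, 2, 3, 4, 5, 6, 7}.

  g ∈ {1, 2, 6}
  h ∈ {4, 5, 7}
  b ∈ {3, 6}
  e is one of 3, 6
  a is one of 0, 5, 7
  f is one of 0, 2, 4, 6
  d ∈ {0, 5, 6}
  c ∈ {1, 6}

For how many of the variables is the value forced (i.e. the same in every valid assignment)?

b and e share exactly the 2 values {3, 6}; by pigeonhole those values go to them, so strike 3, 6 from c, d, f, g.
That leaves c = 1. Strike 1 from g.
That leaves g = 2. Strike 2 from f.
Determined: c=1, g=2. The other variables each still have more than one consistent value. That makes 2.

2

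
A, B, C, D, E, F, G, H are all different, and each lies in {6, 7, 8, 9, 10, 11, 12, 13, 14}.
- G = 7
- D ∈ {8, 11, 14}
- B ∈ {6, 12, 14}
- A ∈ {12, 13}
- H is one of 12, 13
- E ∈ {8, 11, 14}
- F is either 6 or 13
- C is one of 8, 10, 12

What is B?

G's domain is down to {7}, so G = 7.
The 7 still-open variables together cover exactly {6, 8, 10, 11, 12, 13, 14} — 7 values for 7 variables — and 10 appears only in C's list, so C = 10.
A and H share exactly the 2 values {12, 13}; by pigeonhole those values go to them, so strike 12, 13 from B, F.
F must be 6 (only option left). Eliminate 6 elsewhere: B.
So B = 14.

14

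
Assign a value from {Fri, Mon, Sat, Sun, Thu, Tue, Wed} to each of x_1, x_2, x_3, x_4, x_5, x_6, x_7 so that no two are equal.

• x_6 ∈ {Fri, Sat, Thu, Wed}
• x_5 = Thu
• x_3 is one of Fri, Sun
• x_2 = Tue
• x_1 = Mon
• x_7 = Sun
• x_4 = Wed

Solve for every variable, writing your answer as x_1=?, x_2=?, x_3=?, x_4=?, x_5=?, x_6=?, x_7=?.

x_1's domain is down to {Mon}, so x_1 = Mon.
x_2 has just one choice, so x_2 = Tue.
x_4 must be Wed (only option left). Eliminate Wed elsewhere: x_6.
x_5 must be Thu (only option left). Remove Thu from x_6.
x_7 has just one choice, so x_7 = Sun. Strike Sun from x_3.
x_3's domain is down to {Fri}, so x_3 = Fri. Eliminate Fri elsewhere: x_6.
x_6's domain is down to {Sat}, so x_6 = Sat.

x_1=Mon, x_2=Tue, x_3=Fri, x_4=Wed, x_5=Thu, x_6=Sat, x_7=Sun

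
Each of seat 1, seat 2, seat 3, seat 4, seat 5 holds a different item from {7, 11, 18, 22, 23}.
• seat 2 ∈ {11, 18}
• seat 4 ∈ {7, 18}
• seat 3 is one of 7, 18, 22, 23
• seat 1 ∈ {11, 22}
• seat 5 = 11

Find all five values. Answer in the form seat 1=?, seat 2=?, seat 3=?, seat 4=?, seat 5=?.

seat 5 has just one choice, so seat 5 = 11. So seat 1, seat 2 can't be 11.
seat 1 must be 22 (only option left). Remove 22 from seat 3.
seat 2's domain is down to {18}, so seat 2 = 18. Eliminate 18 elsewhere: seat 3, seat 4.
seat 4's domain is down to {7}, so seat 4 = 7. Strike 7 from seat 3.
seat 3's domain is down to {23}, so seat 3 = 23.

seat 1=22, seat 2=18, seat 3=23, seat 4=7, seat 5=11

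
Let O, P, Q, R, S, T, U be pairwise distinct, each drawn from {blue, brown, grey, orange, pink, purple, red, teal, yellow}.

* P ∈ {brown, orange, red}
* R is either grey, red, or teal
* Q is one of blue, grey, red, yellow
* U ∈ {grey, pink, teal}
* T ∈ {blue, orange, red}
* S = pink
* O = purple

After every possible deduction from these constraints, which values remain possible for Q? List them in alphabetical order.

blue, grey, red, yellow

O's domain is down to {purple}, so O = purple.
S's domain is down to {pink}, so S = pink. Strike pink from U.
No further eliminations apply; Q can still be any of blue, grey, red, yellow.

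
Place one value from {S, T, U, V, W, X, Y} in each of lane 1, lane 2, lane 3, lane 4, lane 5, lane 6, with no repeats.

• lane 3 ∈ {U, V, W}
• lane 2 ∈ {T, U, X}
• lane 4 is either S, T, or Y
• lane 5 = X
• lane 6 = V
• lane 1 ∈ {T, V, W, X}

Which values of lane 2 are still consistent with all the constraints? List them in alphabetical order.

lane 5 has just one choice, so lane 5 = X. Eliminate X elsewhere: lane 1, lane 2.
lane 6 has just one choice, so lane 6 = V. So lane 1, lane 3 can't be V.
lane 1, lane 2, lane 3 between them cover only {T, U, W} — a naked triple. Remove those values from lane 4.
No further eliminations apply; lane 2 can still be any of T, U.

T, U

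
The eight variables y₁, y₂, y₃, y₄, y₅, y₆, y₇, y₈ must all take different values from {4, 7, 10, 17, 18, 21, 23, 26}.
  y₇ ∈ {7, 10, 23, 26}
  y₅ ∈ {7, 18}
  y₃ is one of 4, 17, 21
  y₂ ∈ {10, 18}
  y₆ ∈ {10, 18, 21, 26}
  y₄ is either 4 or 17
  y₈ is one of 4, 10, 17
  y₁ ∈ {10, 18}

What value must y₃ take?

21

Among the 8 variables, 23 fits only y₇ (and all 8 values in {4, 7, 10, 17, 18, 21, 23, 26} must be used), so y₇ = 23.
The 7 still-open variables draw from only 7 values {4, 7, 10, 17, 18, 21, 26}, so each is used; only y₅ can be 7, hence y₅ = 7.
Among the 6 still-open variables, 26 fits only y₆ (and all 6 values in {4, 10, 17, 18, 21, 26} must be used), so y₆ = 26.
The 5 still-open variables together cover exactly {4, 10, 17, 18, 21} — 5 values for 5 variables — and 21 appears only in y₃'s list, so y₃ = 21.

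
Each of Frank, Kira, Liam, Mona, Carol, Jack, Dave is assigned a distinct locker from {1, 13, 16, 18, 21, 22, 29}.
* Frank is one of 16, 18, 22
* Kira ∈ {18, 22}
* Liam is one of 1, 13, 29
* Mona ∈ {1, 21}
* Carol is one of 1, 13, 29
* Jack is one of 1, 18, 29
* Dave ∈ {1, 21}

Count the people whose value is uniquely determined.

Among the 7 variables, 16 fits only Frank (and all 7 values in {1, 13, 16, 18, 21, 22, 29} must be used), so Frank = 16.
Among the 6 still-open variables, 22 fits only Kira (and all 6 values in {1, 13, 18, 21, 22, 29} must be used), so Kira = 22.
Among the 5 still-open variables, 18 fits only Jack (and all 5 values in {1, 13, 18, 21, 29} must be used), so Jack = 18.
Mona and Dave share exactly the 2 values {1, 21}; by pigeonhole those values go to them, so strike 1, 21 from Liam, Carol.
Determined: Frank=16, Kira=22, Jack=18. The other people each still have more than one consistent value. That makes 3.

3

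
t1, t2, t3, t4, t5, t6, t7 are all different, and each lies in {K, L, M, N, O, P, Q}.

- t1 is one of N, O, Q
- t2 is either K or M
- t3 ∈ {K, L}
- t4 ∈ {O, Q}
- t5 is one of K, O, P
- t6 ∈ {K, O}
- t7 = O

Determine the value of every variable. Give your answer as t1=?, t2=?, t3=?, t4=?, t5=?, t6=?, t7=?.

t7 must be O (only option left). Remove O from t1, t4, t5, t6.
t4 has just one choice, so t4 = Q. Eliminate Q elsewhere: t1.
t6's domain is down to {K}, so t6 = K. Strike K from t2, t3, t5.
That leaves t1 = N.
t2 must be M (only option left).
That leaves t3 = L.
t5 must be P (only option left).

t1=N, t2=M, t3=L, t4=Q, t5=P, t6=K, t7=O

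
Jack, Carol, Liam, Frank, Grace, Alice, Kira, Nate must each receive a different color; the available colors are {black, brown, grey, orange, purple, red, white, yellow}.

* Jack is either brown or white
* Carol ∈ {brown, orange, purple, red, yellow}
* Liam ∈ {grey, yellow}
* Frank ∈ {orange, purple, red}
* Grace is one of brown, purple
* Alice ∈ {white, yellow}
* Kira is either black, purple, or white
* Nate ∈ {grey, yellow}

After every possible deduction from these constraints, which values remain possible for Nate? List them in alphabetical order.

grey, yellow

The 8 variables together cover exactly {black, brown, grey, orange, purple, red, white, yellow} — 8 values for 8 variables — and black appears only in Kira's list, so Kira = black.
Liam and Nate share exactly the 2 values {grey, yellow}; by pigeonhole those values go to them, so strike grey, yellow from Carol, Alice.
Alice must be white (only option left). Strike white from Jack.
Jack's domain is down to {brown}, so Jack = brown. Eliminate brown elsewhere: Carol, Grace.
That leaves Grace = purple. Remove purple from Carol, Frank.
No further eliminations apply; Nate can still be any of grey, yellow.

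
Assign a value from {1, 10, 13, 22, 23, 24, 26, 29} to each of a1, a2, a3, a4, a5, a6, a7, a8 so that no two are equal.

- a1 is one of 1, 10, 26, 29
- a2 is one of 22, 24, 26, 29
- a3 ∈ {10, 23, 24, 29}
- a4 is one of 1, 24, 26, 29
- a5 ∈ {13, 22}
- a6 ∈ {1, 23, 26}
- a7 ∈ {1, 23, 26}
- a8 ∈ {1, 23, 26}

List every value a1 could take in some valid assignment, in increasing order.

10, 29

Among the 8 variables, 13 fits only a5 (and all 8 values in {1, 10, 13, 22, 23, 24, 26, 29} must be used), so a5 = 13.
The 7 still-open variables draw from only 7 values {1, 10, 22, 23, 24, 26, 29}, so each is used; only a2 can be 22, hence a2 = 22.
The 3 variables a6, a7, a8 are confined to {1, 23, 26}, which locks those values in; drop them from a1, a3, a4.
No further eliminations apply; a1 can still be any of 10, 29.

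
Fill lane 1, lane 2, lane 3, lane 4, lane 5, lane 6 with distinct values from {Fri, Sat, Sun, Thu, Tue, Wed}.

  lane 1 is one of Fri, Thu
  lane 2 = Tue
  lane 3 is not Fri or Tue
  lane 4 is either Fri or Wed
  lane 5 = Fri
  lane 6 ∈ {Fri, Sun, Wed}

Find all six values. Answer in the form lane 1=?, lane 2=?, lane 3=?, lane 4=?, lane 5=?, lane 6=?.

lane 2's domain is down to {Tue}, so lane 2 = Tue.
That leaves lane 5 = Fri. So lane 1, lane 4, lane 6 can't be Fri.
That leaves lane 1 = Thu. Remove Thu from lane 3.
That leaves lane 4 = Wed. So lane 3, lane 6 can't be Wed.
lane 6 has just one choice, so lane 6 = Sun. So lane 3 can't be Sun.
lane 3 has just one choice, so lane 3 = Sat.

lane 1=Thu, lane 2=Tue, lane 3=Sat, lane 4=Wed, lane 5=Fri, lane 6=Sun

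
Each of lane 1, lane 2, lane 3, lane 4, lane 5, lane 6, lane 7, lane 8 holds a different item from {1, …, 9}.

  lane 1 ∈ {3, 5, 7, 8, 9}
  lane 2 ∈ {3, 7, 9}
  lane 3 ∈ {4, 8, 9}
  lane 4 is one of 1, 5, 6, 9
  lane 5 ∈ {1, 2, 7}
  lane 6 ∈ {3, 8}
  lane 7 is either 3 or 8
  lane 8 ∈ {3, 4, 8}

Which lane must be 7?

lane 6 and lane 7 share exactly the 2 values {3, 8}; by pigeonhole those values go to them, so strike 3, 8 from lane 1, lane 2, lane 3, lane 8.
lane 8 must be 4 (only option left). Eliminate 4 elsewhere: lane 3.
lane 3 must be 9 (only option left). So lane 1, lane 2, lane 4 can't be 9.
So 7 goes to lane 2.

lane 2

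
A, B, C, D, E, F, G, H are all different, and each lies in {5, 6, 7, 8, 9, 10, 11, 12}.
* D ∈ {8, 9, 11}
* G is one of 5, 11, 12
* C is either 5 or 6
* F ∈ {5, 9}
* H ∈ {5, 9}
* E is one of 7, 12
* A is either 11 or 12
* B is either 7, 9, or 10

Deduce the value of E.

The 8 variables draw from only 8 values {5, 6, 7, 8, 9, 10, 11, 12}, so each is used; only C can be 6, hence C = 6.
Among the 7 still-open variables, 8 fits only D (and all 7 values in {5, 7, 8, 9, 10, 11, 12} must be used), so D = 8.
The 6 still-open variables draw from only 6 values {5, 7, 9, 10, 11, 12}, so each is used; only B can be 10, hence B = 10.
Among the 5 still-open variables, 7 fits only E (and all 5 values in {5, 7, 9, 11, 12} must be used), so E = 7.

7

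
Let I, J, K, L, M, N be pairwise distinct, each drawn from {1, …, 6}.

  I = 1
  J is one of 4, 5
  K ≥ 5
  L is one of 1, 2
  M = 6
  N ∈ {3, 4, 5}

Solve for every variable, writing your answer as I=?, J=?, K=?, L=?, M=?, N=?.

I must be 1 (only option left). Strike 1 from L.
L must be 2 (only option left).
M has just one choice, so M = 6. Strike 6 from K.
K must be 5 (only option left). Strike 5 from J, N.
J has just one choice, so J = 4. Remove 4 from N.
N must be 3 (only option left).

I=1, J=4, K=5, L=2, M=6, N=3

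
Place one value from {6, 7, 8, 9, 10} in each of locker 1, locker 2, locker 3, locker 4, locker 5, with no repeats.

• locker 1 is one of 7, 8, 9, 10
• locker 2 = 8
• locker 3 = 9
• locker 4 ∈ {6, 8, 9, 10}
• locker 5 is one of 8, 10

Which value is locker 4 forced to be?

6

locker 2's domain is down to {8}, so locker 2 = 8. So locker 1, locker 4, locker 5 can't be 8.
locker 3 must be 9 (only option left). So locker 1, locker 4 can't be 9.
locker 5 must be 10 (only option left). Remove 10 from locker 1, locker 4.
So locker 4 = 6.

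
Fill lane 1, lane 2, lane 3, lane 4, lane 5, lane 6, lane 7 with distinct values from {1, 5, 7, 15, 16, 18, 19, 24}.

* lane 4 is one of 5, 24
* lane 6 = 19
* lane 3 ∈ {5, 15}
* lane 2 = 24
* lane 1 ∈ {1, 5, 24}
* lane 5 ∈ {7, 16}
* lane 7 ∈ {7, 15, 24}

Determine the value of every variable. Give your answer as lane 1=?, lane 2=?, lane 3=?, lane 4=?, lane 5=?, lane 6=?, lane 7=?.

lane 2's domain is down to {24}, so lane 2 = 24. So lane 1, lane 4, lane 7 can't be 24.
That leaves lane 4 = 5. Remove 5 from lane 1, lane 3.
lane 6 must be 19 (only option left).
That leaves lane 1 = 1.
lane 3 must be 15 (only option left). Strike 15 from lane 7.
lane 7 has just one choice, so lane 7 = 7. Remove 7 from lane 5.
That leaves lane 5 = 16.

lane 1=1, lane 2=24, lane 3=15, lane 4=5, lane 5=16, lane 6=19, lane 7=7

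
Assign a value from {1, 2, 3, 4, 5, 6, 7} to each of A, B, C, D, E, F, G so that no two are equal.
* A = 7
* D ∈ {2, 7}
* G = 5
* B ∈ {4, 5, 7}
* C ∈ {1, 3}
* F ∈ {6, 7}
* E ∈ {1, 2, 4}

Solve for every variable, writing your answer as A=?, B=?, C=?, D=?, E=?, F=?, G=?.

A=7, B=4, C=3, D=2, E=1, F=6, G=5

A has just one choice, so A = 7. Eliminate 7 elsewhere: B, D, F.
D has just one choice, so D = 2. Remove 2 from E.
F must be 6 (only option left).
G must be 5 (only option left). Strike 5 from B.
B's domain is down to {4}, so B = 4. Eliminate 4 elsewhere: E.
E has just one choice, so E = 1. So C can't be 1.
C must be 3 (only option left).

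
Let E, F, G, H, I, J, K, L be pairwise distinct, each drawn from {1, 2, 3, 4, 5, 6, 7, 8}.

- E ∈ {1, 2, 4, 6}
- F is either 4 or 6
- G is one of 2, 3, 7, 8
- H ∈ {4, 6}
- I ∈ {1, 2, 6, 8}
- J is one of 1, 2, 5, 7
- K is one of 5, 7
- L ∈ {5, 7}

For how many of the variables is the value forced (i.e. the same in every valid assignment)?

2

The 8 variables draw from only 8 values {1, 2, 3, 4, 5, 6, 7, 8}, so each is used; only G can be 3, hence G = 3.
Among the 7 still-open variables, 8 fits only I (and all 7 values in {1, 2, 4, 5, 6, 7, 8} must be used), so I = 8.
F and H between them cover only {4, 6} — a naked pair. Remove those values from E.
K and L share exactly the 2 values {5, 7}; by pigeonhole those values go to them, so strike 5, 7 from J.
Determined: G=3, I=8. The other variables each still have more than one consistent value. That makes 2.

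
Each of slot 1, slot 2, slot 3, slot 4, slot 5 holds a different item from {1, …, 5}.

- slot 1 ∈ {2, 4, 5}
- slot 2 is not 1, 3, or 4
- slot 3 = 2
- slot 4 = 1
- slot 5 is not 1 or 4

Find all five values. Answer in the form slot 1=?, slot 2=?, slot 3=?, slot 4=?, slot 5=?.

slot 3 must be 2 (only option left). Eliminate 2 elsewhere: slot 1, slot 2, slot 5.
slot 4 must be 1 (only option left).
slot 2 has just one choice, so slot 2 = 5. Remove 5 from slot 1, slot 5.
That leaves slot 5 = 3.
slot 1 has just one choice, so slot 1 = 4.

slot 1=4, slot 2=5, slot 3=2, slot 4=1, slot 5=3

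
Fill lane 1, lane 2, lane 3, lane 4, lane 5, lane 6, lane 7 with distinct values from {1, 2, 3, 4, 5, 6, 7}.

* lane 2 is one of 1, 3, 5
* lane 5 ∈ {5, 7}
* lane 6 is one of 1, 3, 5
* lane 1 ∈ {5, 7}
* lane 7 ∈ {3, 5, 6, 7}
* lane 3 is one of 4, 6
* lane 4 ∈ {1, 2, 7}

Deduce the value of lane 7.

The 7 variables together cover exactly {1, 2, 3, 4, 5, 6, 7} — 7 values for 7 variables — and 2 appears only in lane 4's list, so lane 4 = 2.
The 6 still-open variables draw from only 6 values {1, 3, 4, 5, 6, 7}, so each is used; only lane 3 can be 4, hence lane 3 = 4.
The 5 still-open variables draw from only 5 values {1, 3, 5, 6, 7}, so each is used; only lane 7 can be 6, hence lane 7 = 6.

6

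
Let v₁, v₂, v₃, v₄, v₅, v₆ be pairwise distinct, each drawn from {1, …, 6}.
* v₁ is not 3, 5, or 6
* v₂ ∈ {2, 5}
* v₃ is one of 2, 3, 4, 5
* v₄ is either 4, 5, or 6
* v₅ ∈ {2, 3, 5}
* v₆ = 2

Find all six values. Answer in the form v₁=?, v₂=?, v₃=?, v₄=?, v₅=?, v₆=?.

v₁=1, v₂=5, v₃=4, v₄=6, v₅=3, v₆=2

v₆ must be 2 (only option left). Remove 2 from v₁, v₂, v₃, v₅.
v₂'s domain is down to {5}, so v₂ = 5. Eliminate 5 elsewhere: v₃, v₄, v₅.
v₅'s domain is down to {3}, so v₅ = 3. Remove 3 from v₃.
v₃'s domain is down to {4}, so v₃ = 4. Eliminate 4 elsewhere: v₁, v₄.
v₄ has just one choice, so v₄ = 6.
v₁ has just one choice, so v₁ = 1.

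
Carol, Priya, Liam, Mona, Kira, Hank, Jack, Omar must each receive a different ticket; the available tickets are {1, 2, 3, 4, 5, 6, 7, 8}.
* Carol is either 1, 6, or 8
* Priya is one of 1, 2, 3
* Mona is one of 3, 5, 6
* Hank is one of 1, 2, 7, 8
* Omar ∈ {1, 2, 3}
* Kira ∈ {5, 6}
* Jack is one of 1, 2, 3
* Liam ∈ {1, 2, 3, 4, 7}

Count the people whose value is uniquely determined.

The 8 variables together cover exactly {1, 2, 3, 4, 5, 6, 7, 8} — 8 values for 8 variables — and 4 appears only in Liam's list, so Liam = 4.
The 7 still-open variables draw from only 7 values {1, 2, 3, 5, 6, 7, 8}, so each is used; only Hank can be 7, hence Hank = 7.
The 6 still-open variables draw from only 6 values {1, 2, 3, 5, 6, 8}, so each is used; only Carol can be 8, hence Carol = 8.
Priya, Jack, Omar share exactly the 3 values {1, 2, 3}; by pigeonhole those values go to them, so strike 1, 2, 3 from Mona.
Determined: Carol=8, Liam=4, Hank=7. The other people each still have more than one consistent value. That makes 3.

3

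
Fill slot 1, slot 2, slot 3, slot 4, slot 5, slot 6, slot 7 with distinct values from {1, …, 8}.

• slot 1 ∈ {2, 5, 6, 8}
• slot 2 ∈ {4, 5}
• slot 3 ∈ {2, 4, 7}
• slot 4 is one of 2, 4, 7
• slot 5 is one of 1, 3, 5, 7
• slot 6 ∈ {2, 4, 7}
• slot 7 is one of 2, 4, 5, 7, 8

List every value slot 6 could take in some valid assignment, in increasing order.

slot 3, slot 4, slot 6 between them cover only {2, 4, 7} — a naked triple. Remove those values from slot 1, slot 2, slot 5, slot 7.
slot 2 has just one choice, so slot 2 = 5. Remove 5 from slot 1, slot 5, slot 7.
slot 7 has just one choice, so slot 7 = 8. Strike 8 from slot 1.
slot 1 has just one choice, so slot 1 = 6.
No further eliminations apply; slot 6 can still be any of 2, 4, 7.

2, 4, 7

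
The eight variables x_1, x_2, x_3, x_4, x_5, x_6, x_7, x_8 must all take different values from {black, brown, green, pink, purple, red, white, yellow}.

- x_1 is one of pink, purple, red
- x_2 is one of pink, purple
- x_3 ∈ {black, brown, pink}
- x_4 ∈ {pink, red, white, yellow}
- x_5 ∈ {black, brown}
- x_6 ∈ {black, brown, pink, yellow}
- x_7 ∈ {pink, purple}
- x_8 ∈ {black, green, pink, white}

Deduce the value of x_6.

The 8 variables together cover exactly {black, brown, green, pink, purple, red, white, yellow} — 8 values for 8 variables — and green appears only in x_8's list, so x_8 = green.
The 7 still-open variables together cover exactly {black, brown, pink, purple, red, white, yellow} — 7 values for 7 variables — and white appears only in x_4's list, so x_4 = white.
The 6 still-open variables together cover exactly {black, brown, pink, purple, red, yellow} — 6 values for 6 variables — and red appears only in x_1's list, so x_1 = red.
Among the 5 still-open variables, yellow fits only x_6 (and all 5 values in {black, brown, pink, purple, yellow} must be used), so x_6 = yellow.

yellow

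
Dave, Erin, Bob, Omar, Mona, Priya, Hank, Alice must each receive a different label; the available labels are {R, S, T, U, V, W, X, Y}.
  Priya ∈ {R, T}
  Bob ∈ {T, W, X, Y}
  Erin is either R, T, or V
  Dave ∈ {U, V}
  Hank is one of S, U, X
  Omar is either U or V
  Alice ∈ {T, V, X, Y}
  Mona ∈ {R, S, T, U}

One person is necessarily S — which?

The 8 variables together cover exactly {R, S, T, U, V, W, X, Y} — 8 values for 8 variables — and W appears only in Bob's list, so Bob = W.
Among the 7 still-open variables, Y fits only Alice (and all 7 values in {R, S, T, U, V, X, Y} must be used), so Alice = Y.
The 6 still-open variables together cover exactly {R, S, T, U, V, X} — 6 values for 6 variables — and X appears only in Hank's list, so Hank = X.
The 5 still-open variables together cover exactly {R, S, T, U, V} — 5 values for 5 variables — and S appears only in Mona's list, so Mona = S.

Mona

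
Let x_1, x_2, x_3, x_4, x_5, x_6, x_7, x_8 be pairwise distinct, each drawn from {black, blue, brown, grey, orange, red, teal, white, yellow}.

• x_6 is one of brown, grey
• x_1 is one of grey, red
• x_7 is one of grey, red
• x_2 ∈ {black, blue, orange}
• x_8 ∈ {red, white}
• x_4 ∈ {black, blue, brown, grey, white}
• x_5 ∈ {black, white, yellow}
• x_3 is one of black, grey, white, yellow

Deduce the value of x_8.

The 8 variables together cover exactly {black, blue, brown, grey, orange, red, white, yellow} — 8 values for 8 variables — and orange appears only in x_2's list, so x_2 = orange.
The 7 still-open variables together cover exactly {black, blue, brown, grey, red, white, yellow} — 7 values for 7 variables — and blue appears only in x_4's list, so x_4 = blue.
The 6 still-open variables together cover exactly {black, brown, grey, red, white, yellow} — 6 values for 6 variables — and brown appears only in x_6's list, so x_6 = brown.
x_1 and x_7 share exactly the 2 values {grey, red}; by pigeonhole those values go to them, so strike grey, red from x_3, x_8.
So x_8 = white.

white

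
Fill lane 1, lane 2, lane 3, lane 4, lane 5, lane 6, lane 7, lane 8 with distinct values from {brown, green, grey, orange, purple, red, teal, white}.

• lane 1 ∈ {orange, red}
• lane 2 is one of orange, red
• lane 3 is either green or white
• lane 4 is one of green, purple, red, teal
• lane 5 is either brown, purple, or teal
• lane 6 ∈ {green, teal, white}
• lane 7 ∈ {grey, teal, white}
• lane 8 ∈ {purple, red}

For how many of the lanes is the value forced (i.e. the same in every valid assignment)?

3

The 8 variables draw from only 8 values {brown, green, grey, orange, purple, red, teal, white}, so each is used; only lane 5 can be brown, hence lane 5 = brown.
The 7 still-open variables draw from only 7 values {green, grey, orange, purple, red, teal, white}, so each is used; only lane 7 can be grey, hence lane 7 = grey.
The 2 variables lane 1 and lane 2 are confined to {orange, red}, which locks those values in; drop them from lane 4, lane 8.
lane 8's domain is down to {purple}, so lane 8 = purple. Remove purple from lane 4.
Determined: lane 5=brown, lane 7=grey, lane 8=purple. The other lanes each still have more than one consistent value. That makes 3.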